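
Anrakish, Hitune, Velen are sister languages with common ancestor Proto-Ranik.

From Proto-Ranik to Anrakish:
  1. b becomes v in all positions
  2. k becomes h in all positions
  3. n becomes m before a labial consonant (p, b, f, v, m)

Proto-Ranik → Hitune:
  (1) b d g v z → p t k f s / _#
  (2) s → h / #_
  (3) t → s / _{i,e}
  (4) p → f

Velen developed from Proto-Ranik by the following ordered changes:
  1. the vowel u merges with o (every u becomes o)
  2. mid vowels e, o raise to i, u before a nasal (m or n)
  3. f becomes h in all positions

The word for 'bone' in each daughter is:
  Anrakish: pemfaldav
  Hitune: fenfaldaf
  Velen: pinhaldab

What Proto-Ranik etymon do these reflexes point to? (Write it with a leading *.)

Position 1: Anrakish has p, Hitune has f, Velen has p. Anrakish preserves p here (none of its changes turn any other segment into p), so the proto-segment is *p.
Position 2: Anrakish has e, Hitune has e, Velen has i. Anrakish preserves e here (none of its changes turn any other segment into e), so the proto-segment is *e.
Continuing position by position gives *penfaldab; check it forward:
Anrakish: *penfaldab
  penfaldab → penfaldav   [unconditioned shift]
  penfaldav (rule 2 does not apply)
  penfaldav → pemfaldav   [nasal place assimilation]
  giving Anrakish pemfaldav.
Hitune: *penfaldab
  penfaldab → penfaldap   [final devoicing]
  penfaldap (rule 2 does not apply)
  penfaldap (rule 3 does not apply)
  penfaldap → fenfaldaf   [unconditioned shift]
  giving Hitune fenfaldaf.
Velen: *penfaldab
  penfaldab (rule 1 does not apply)
  penfaldab → pinfaldab   [pre-nasal raising]
  pinfaldab → pinhaldab   [unconditioned shift]
  giving Velen pinhaldab.
Only *penfaldab yields all of Anrakish pemfaldav, Hitune fenfaldaf, Velen pinhaldab.

*penfaldab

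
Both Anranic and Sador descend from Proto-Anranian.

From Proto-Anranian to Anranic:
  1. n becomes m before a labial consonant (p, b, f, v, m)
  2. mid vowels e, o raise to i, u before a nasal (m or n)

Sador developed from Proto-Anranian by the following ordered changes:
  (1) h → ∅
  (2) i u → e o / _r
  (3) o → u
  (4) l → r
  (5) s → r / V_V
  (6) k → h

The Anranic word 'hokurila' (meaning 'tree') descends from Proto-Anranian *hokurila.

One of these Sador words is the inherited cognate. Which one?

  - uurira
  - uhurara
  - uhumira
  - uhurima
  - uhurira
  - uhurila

Sador: *hokurila
  hokurila → okurila   [h-loss]
  okurila → okorila   [pre-rhotic lowering]
  okorila → ukurila   [vowel merger]
  ukurila → ukurira   [unconditioned shift]
  ukurira (rule 5 does not apply)
  ukurira → uhurira   [unconditioned shift]
  giving Sador uhurira.
Among the options, 'uhurira' alone shows every Sador change applied in order.

uhurira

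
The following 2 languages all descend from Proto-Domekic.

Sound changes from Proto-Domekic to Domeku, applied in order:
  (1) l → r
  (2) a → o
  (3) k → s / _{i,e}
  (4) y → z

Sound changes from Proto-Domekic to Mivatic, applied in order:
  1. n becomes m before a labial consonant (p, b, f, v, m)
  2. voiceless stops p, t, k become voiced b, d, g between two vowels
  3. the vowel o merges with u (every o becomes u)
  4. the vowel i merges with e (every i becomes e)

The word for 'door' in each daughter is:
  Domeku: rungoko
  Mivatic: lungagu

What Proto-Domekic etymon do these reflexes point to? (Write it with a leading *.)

*lungako

Position 7: Domeku has o, Mivatic has u. Taking the neighbouring segments as reconstructed: Domeku o could go back to *a or *o; Mivatic u could go back to *o or *u — the one source consistent with every daughter is *o.
Position 5: Domeku has o, Mivatic has a. Mivatic preserves a here (none of its changes turn any other segment into a), so the proto-segment is *a.
Verify the candidate proto-form against each daughter:
Domeku: *lungako
  lungako → rungako   [unconditioned shift]
  rungako → rungoko   [vowel merger]
  rungoko (rule 3 does not apply)
  rungoko (rule 4 does not apply)
  giving Domeku rungoko.
Mivatic: *lungako > lungago > lungagu  (by intervocalic voicing, vowel merger)
*lungako is the unique common source.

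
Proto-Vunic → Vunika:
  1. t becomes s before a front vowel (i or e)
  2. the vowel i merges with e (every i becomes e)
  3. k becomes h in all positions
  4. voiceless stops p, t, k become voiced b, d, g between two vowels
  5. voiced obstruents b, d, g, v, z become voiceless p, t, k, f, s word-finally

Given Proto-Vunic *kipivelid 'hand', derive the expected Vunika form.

hebevelet

Vunika: start from *kipivelid.
  rule 1: no change — kipivelid
  rule 2 (vowel merger): kipivelid → kepeveled
  rule 3 (unconditioned shift): kepeveled → hepeveled
  rule 4 (intervocalic voicing): hepeveled → hebeveled
  rule 5 (final devoicing): hebeveled → hebevelet
  ⇒ Vunika hebevelet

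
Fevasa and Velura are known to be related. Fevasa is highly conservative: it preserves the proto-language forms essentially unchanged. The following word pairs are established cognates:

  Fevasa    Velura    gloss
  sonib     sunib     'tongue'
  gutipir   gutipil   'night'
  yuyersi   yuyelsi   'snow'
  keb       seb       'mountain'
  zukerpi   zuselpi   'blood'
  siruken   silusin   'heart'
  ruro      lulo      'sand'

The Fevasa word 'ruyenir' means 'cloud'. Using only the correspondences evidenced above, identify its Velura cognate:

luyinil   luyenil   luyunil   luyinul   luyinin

luyinil

ruro ~ lulo — Fevasa r corresponds to Velura l word-initially before a back vowel.
siruken ~ silusin — Fevasa e corresponds to Velura i after a consonant, before a nasal.
gutipir ~ gutipil — Fevasa r corresponds to Velura l word-finally.
Applying these to Fevasa 'ruyenir':
  ruyenir → luyenir   (r→l word-initially before a back vowel)
  luyenir → luyinir   (e→i after a consonant, before a nasal)
  luyinir → luyinil   (r→l word-finally)
So the Velura cognate is 'luyinil'.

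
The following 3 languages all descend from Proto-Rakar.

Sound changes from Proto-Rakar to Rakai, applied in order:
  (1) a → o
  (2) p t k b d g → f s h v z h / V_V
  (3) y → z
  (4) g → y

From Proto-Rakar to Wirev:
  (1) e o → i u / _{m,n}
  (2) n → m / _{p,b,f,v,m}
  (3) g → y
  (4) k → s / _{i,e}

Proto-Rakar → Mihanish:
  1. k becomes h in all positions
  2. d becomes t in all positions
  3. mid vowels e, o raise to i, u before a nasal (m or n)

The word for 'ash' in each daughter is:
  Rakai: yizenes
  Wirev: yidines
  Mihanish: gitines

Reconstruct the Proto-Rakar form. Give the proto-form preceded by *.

*gidenes

Position 3: Rakai has z, Wirev has d, Mihanish has t. Wirev preserves d here (none of its changes turn any other segment into d), so the proto-segment is *d.
Position 4: Rakai has e, Wirev has i, Mihanish has i. Rakai preserves e here (none of its changes turn any other segment into e), so the proto-segment is *e.
Continuing position by position gives *gidenes; check it forward:
Rakai: *gidenes
  gidenes (rule 1 does not apply)
  gidenes → gizenes   [intervocalic lenition]
  gizenes (rule 3 does not apply)
  gizenes → yizenes   [unconditioned shift]
  giving Rakai yizenes.
Wirev: *gidenes
  gidenes → gidines   [pre-nasal raising]
  gidines (rule 2 does not apply)
  gidines → yidines   [unconditioned shift]
  yidines (rule 4 does not apply)
  giving Wirev yidines.
Mihanish: start from *gidenes.
  rule 1: no change — gidenes
  rule 2 (unconditioned shift): gidenes → gitenes
  rule 3 (pre-nasal raising): gitenes → gitines
  ⇒ Mihanish gitines
No other proto-form is consistent with every reflex, so the reconstruction is *gidenes.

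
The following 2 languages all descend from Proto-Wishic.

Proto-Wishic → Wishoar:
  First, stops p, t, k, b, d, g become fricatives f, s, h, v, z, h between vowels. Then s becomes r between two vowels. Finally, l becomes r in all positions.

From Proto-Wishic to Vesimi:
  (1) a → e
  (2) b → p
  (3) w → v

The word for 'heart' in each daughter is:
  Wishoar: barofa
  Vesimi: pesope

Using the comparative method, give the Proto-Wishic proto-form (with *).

Position 1: Wishoar has b, Vesimi has p. Wishoar preserves b here (none of its changes turn any other segment into b), so the proto-segment is *b.
Position 3: Wishoar has r, Vesimi has s. Vesimi preserves s here (none of its changes turn any other segment into s), so the proto-segment is *s.
Position 6: Wishoar has a, Vesimi has e. Wishoar preserves a here (none of its changes turn any other segment into a), so the proto-segment is *a.
Continuing position by position gives *basopa; check it forward:
Wishoar: start from *basopa.
  rule 1 (intervocalic lenition): basopa → basofa
  rule 2 (rhotacism): basofa → barofa
  rule 3: no change — barofa
  ⇒ Wishoar barofa
Vesimi: start from *basopa.
  rule 1 (vowel merger): basopa → besope
  rule 2 (unconditioned shift): besope → pesope
  rule 3: no change — pesope
  ⇒ Vesimi pesope
No other proto-form is consistent with every reflex, so the reconstruction is *basopa.

*basopa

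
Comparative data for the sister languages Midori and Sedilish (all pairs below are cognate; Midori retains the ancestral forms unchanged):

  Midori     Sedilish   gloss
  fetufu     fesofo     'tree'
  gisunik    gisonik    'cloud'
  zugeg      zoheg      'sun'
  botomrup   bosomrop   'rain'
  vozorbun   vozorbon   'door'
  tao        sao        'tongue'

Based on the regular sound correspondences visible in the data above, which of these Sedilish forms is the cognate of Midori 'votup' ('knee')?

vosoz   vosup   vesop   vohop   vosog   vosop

vosop

fetufu ~ fesofo — Midori t corresponds to Sedilish s between vowels (before a back vowel).
botomrup ~ bosomrop — Midori u corresponds to Sedilish o after a consonant, before a labial obstruent.
Applying these to Midori 'votup':
  votup → vosup   (t→s between vowels (before a back vowel))
  vosup → vosop   (u→o after a consonant, before a labial obstruent)
So the Sedilish cognate is 'vosop'.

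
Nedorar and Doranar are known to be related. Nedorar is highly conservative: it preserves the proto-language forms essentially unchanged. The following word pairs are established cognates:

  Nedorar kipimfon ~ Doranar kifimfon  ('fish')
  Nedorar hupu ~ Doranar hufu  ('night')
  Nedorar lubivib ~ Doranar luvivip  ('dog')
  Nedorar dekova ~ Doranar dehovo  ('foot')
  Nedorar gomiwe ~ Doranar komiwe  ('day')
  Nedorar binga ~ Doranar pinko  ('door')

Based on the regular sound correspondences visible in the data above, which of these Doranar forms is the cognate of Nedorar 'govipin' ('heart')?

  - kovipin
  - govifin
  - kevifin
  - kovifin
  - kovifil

kovifin

gomiwe ~ komiwe — Nedorar g corresponds to Doranar k word-initially before a back vowel.
kipimfon ~ kifimfon — Nedorar p corresponds to Doranar f between vowels (before a front vowel).
Applying these to Nedorar 'govipin':
  govipin → kovipin   (g→k word-initially before a back vowel)
  kovipin → kovifin   (p→f between vowels (before a front vowel))
So the Doranar cognate is 'kovifin'.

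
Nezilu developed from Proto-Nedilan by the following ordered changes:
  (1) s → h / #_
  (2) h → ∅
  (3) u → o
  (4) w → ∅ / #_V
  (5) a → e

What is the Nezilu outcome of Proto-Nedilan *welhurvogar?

Nezilu: *welhurvogar
  welhurvogar (rule 1 does not apply)
  welhurvogar → welurvogar   [h-loss]
  welurvogar → welorvogar   [vowel merger]
  welorvogar → elorvogar   [glide loss]
  elorvogar → elorvoger   [vowel merger]
  giving Nezilu elorvoger.

elorvoger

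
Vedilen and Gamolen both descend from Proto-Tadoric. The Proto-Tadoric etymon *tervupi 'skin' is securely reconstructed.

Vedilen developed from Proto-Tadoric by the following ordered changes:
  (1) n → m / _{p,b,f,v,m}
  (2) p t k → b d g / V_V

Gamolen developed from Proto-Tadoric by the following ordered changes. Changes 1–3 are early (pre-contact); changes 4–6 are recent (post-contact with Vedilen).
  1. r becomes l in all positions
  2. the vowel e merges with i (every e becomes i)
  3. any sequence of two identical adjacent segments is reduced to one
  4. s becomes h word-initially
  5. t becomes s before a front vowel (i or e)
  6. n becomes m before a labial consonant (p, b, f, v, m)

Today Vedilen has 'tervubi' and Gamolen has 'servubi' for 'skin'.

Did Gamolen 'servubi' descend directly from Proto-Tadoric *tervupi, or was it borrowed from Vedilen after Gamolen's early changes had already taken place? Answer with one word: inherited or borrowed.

If inherited, *tervupi would pass through all of Gamolen's changes:
Gamolen: start from *tervupi.
  rule 1 (unconditioned shift): tervupi → telvupi
  rule 2 (vowel merger): telvupi → tilvupi
  rule 3: no change — tilvupi
  rule 4: no change — tilvupi
  rule 5 (palatalisation): tilvupi → silvupi
  rule 6: no change — silvupi
  ⇒ Gamolen silvupi
If borrowed from Vedilen 'tervubi' after the early changes, it would undergo only the recent ones:
  rule 4 (debuccalisation): no change (tervubi)
  rule 5 (palatalisation): tervubi → servubi
  rule 6 (nasal place assimilation): no change (servubi)
  ⇒ as a loan: servubi
Gamolen 'servubi' matches the loan outcome 'servubi', not the inherited 'silvupi' — it skipped the early Gamolen changes, so it was borrowed from Vedilen.

borrowed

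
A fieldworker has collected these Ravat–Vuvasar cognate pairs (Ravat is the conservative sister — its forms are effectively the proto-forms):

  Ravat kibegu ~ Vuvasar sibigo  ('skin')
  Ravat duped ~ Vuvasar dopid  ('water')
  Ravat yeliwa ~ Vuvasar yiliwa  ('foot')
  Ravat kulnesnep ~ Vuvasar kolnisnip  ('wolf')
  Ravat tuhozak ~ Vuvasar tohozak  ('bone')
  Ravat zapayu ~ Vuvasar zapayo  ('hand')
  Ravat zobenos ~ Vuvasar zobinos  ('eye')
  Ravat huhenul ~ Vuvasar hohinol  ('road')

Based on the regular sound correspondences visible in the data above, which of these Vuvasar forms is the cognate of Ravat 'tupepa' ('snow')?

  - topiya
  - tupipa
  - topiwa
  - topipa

topipa

duped ~ dopid — Ravat u corresponds to Vuvasar o after a consonant, before a labial obstruent.
kulnesnep ~ kolnisnip — Ravat e corresponds to Vuvasar i after a consonant, before a labial obstruent.
Applying these to Ravat 'tupepa':
  tupepa → topepa   (u→o after a consonant, before a labial obstruent)
  topepa → topipa   (e→i after a consonant, before a labial obstruent)
So the Vuvasar cognate is 'topipa'.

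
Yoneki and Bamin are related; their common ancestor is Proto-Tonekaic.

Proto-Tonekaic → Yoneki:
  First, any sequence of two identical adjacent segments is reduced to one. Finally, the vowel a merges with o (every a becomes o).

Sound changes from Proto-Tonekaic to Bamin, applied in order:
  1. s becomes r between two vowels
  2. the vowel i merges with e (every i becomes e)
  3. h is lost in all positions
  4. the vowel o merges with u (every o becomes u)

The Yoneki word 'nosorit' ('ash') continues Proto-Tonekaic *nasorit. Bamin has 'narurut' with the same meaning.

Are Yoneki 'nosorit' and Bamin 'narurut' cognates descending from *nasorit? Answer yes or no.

no

Derive the expected Bamin reflex of *nasorit:
Bamin: *nasorit > narorit > naroret > naruret  (by rhotacism, vowel merger, vowel merger)
The regular Bamin reflex would be 'naruret', but the attested form is 'narurut'. The correspondence is irregular, so they are not cognates (the Bamin form has a different source).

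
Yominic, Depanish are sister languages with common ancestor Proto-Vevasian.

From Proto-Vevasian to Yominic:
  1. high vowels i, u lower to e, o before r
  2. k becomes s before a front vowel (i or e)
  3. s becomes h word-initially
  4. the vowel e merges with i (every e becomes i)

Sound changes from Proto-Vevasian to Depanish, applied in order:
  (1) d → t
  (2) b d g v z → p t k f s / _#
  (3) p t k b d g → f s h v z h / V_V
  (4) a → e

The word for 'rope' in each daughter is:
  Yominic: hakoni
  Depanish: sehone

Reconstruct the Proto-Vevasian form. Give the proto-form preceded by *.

*sakone

Position 1: Yominic has h, Depanish has s. Taking the neighbouring segments as reconstructed: Yominic h could go back to *s or *h; Depanish s can only go back to *s — the one source consistent with every daughter is *s.
Position 6: Yominic has i, Depanish has e. Taking the neighbouring segments as reconstructed: Yominic i could go back to *e or *i; Depanish e could go back to *a or *e — the one source consistent with every daughter is *e.
This points to *sakone. Verify forward in each daughter:
Yominic: *sakone > hakone > hakoni  (by debuccalisation, vowel merger)
Depanish: *sakone > sahone > sehone  (by intervocalic lenition, vowel merger)
Only *sakone yields all of Yominic hakoni, Depanish sehone.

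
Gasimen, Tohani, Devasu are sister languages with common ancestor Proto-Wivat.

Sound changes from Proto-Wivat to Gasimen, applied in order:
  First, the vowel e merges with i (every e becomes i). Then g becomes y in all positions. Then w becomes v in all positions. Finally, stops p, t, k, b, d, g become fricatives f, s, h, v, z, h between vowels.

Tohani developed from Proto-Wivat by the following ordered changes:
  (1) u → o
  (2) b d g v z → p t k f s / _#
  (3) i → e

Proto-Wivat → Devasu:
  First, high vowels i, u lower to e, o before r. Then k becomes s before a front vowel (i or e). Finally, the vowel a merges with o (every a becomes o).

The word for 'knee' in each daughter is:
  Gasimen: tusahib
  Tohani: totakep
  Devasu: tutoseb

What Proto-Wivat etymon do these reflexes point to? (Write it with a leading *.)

*tutakeb

Position 3: Gasimen has s, Tohani has t, Devasu has t. Devasu preserves t here (none of its changes turn any other segment into t), so the proto-segment is *t.
Position 7: Gasimen has b, Tohani has p, Devasu has b. Gasimen preserves b here (none of its changes turn any other segment into b), so the proto-segment is *b.
Verify the candidate proto-form against each daughter:
Gasimen: *tutakeb
  tutakeb → tutakib   [vowel merger]
  tutakib (rule 2 does not apply)
  tutakib (rule 3 does not apply)
  tutakib → tusahib   [intervocalic lenition]
  giving Gasimen tusahib.
Tohani: *tutakeb
  tutakeb → totakeb   [vowel merger]
  totakeb → totakep   [final devoicing]
  totakep (rule 3 does not apply)
  giving Tohani totakep.
Devasu: *tutakeb
  tutakeb (rule 1 does not apply)
  tutakeb → tutaseb   [palatalisation]
  tutaseb → tutoseb   [vowel merger]
  giving Devasu tutoseb.
*tutakeb is the unique common source.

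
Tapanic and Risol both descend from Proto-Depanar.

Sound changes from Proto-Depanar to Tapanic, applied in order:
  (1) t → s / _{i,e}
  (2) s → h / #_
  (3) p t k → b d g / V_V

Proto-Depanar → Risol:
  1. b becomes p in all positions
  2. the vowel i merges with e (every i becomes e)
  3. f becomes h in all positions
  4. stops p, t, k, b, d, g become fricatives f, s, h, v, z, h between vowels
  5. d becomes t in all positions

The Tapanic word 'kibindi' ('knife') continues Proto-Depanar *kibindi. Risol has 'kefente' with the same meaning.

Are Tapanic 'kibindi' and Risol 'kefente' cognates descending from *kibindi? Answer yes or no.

yes

Derive the expected Risol reflex of *kibindi:
Risol: *kibindi > kipindi > kepende > kefende > kefente  (by unconditioned shift, vowel merger, intervocalic lenition, unconditioned shift)
Risol 'kefente' matches the regular reflex exactly, so the pair is cognate.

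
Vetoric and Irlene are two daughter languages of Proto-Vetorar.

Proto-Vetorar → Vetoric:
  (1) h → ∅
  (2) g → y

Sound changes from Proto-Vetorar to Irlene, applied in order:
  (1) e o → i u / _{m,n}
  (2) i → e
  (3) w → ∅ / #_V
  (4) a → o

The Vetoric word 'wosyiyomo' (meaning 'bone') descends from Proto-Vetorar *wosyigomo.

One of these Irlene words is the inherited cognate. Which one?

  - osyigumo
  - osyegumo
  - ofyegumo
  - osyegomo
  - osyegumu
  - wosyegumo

osyegumo

Irlene: *wosyigomo
  wosyigomo → wosyigumo   [pre-nasal raising]
  wosyigumo → wosyegumo   [vowel merger]
  wosyegumo → osyegumo   [glide loss]
  osyegumo (rule 4 does not apply)
  giving Irlene osyegumo.
Only 'osyegumo' matches the regular Irlene development of *wosyigomo.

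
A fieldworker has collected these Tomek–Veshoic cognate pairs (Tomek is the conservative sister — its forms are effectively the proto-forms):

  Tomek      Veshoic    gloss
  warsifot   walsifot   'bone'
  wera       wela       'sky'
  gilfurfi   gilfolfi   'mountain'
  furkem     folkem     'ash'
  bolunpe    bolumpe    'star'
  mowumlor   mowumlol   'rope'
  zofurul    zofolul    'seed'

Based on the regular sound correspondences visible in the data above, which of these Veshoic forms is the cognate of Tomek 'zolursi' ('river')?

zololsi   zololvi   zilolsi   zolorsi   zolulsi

zololsi

gilfurfi ~ gilfolfi, furkem ~ folkem — Tomek u corresponds to Veshoic o after a consonant, before r.
warsifot ~ walsifot, furkem ~ folkem — Tomek r corresponds to Veshoic l after a vowel, before a consonant other than r, m, n, p, b, f, v.
Applying these to Tomek 'zolursi':
  zolursi → zolorsi   (u→o after a consonant, before r)
  zolorsi → zololsi   (r→l after a vowel, before a consonant other than r, m, n, p, b, f, v)
So the Veshoic cognate is 'zololsi'.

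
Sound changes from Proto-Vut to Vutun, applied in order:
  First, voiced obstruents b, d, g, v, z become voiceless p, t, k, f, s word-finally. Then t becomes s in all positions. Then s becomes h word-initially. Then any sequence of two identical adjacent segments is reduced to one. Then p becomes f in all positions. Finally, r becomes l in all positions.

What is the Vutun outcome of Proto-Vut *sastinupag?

hasinufak

Vutun: *sastinupag > sastinupak > sassinupak > hassinupak > hasinupak > hasinufak  (by final devoicing, unconditioned shift, debuccalisation, degemination, unconditioned shift)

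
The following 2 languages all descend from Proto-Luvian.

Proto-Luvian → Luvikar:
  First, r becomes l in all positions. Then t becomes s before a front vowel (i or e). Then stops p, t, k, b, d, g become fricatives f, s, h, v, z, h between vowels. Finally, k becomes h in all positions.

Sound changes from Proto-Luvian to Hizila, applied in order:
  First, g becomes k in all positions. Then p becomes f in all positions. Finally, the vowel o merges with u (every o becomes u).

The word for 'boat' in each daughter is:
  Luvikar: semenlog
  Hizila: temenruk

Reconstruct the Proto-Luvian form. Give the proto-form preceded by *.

Position 8: Luvikar has g, Hizila has k. Luvikar preserves g here (none of its changes turn any other segment into g), so the proto-segment is *g.
Position 6: Luvikar has l, Hizila has r. Hizila preserves r here (none of its changes turn any other segment into r), so the proto-segment is *r.
This points to *temenrog. Verify forward in each daughter:
Luvikar: start from *temenrog.
  rule 1 (unconditioned shift): temenrog → temenlog
  rule 2 (palatalisation): temenlog → semenlog
  rule 3: no change — semenlog
  rule 4: no change — semenlog
  ⇒ Luvikar semenlog
Hizila: *temenrog > temenrok > temenruk  (by unconditioned shift, vowel merger)
*temenrog is the unique common source.

*temenrog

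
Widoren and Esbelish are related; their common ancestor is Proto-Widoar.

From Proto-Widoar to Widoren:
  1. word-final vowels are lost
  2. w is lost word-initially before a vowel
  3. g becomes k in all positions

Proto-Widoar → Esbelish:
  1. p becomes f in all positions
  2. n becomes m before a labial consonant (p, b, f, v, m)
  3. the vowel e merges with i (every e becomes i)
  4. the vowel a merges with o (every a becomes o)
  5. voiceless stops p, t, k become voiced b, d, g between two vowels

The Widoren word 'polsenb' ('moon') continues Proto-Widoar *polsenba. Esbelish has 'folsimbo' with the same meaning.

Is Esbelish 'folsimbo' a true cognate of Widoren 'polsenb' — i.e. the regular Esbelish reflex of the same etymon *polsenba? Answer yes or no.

yes

Derive the expected Esbelish reflex of *polsenba:
Esbelish: *polsenba > folsenba > folsemba > folsimba > folsimbo  (by unconditioned shift, nasal place assimilation, vowel merger, vowel merger)
Esbelish 'folsimbo' matches the regular reflex exactly, so the pair is cognate.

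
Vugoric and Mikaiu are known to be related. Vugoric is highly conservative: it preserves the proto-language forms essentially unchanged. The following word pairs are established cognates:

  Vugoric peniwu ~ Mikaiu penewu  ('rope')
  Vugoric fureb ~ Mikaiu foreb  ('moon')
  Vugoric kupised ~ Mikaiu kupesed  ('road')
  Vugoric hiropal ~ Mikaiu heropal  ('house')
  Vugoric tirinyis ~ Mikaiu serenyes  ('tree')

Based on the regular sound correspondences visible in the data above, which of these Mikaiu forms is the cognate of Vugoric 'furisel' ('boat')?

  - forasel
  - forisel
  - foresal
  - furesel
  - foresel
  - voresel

foresel

fureb ~ foreb — Vugoric u corresponds to Mikaiu o after a consonant, before r.
peniwu ~ penewu, kupised ~ kupesed — Vugoric i corresponds to Mikaiu e after a consonant, before a consonant other than r, m, n, p, b, f, v.
Applying these to Vugoric 'furisel':
  furisel → forisel   (u→o after a consonant, before r)
  forisel → foresel   (i→e after a consonant, before a consonant other than r, m, n, p, b, f, v)
So the Mikaiu cognate is 'foresel'.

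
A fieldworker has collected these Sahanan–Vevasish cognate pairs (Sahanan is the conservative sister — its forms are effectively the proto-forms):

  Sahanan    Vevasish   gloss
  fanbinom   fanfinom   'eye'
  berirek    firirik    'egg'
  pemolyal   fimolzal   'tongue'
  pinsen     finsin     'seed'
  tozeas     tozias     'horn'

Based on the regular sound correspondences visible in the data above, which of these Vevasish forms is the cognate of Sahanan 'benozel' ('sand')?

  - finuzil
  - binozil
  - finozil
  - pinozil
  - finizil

finozil

berirek ~ firirik — Sahanan b corresponds to Vevasish f word-initially before a front vowel.
pinsen ~ finsin — Sahanan e corresponds to Vevasish i after a consonant, before a nasal.
berirek ~ firirik — Sahanan e corresponds to Vevasish i after a consonant, before a consonant other than r, m, n, p, b, f, v.
Applying these to Sahanan 'benozel':
  benozel → fenozel   (b→f word-initially before a front vowel)
  fenozel → finozel   (e→i after a consonant, before a nasal)
  finozel → finozil   (e→i after a consonant, before a consonant other than r, m, n, p, b, f, v)
So the Vevasish cognate is 'finozil'.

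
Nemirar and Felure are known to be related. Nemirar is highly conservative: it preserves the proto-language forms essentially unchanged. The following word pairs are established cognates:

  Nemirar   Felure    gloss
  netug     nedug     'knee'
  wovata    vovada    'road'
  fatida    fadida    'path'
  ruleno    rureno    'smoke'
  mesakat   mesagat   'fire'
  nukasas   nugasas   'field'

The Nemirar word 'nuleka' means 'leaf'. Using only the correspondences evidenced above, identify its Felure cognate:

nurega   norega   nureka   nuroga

nurega

ruleno ~ rureno — Nemirar l corresponds to Felure r between vowels (before a front vowel).
mesakat ~ mesagat, nukasas ~ nugasas — Nemirar k corresponds to Felure g between vowels (before a back vowel).
Applying these to Nemirar 'nuleka':
  nuleka → nureka   (l→r between vowels (before a front vowel))
  nureka → nurega   (k→g between vowels (before a back vowel))
So the Felure cognate is 'nurega'.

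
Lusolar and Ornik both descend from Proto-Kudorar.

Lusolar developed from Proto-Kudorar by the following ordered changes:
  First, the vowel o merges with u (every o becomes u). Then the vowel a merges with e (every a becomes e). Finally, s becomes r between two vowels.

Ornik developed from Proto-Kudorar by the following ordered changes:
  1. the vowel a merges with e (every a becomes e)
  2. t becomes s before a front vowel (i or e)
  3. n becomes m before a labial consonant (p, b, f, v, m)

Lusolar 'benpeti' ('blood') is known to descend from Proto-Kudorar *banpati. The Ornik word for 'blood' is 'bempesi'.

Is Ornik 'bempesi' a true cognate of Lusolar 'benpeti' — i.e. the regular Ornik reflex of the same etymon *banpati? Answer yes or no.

Derive the expected Ornik reflex of *banpati:
Ornik: *banpati > benpeti > benpesi > bempesi  (by vowel merger, palatalisation, nasal place assimilation)
Ornik 'bempesi' matches the regular reflex exactly, so the pair is cognate.

yes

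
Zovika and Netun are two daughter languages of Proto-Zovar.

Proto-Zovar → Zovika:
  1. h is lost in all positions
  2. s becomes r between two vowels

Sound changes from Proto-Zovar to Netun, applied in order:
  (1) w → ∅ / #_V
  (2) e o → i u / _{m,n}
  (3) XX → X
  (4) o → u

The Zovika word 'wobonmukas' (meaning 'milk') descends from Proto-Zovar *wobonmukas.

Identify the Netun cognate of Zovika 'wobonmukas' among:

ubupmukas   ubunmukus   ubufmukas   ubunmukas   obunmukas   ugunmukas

Netun: *wobonmukas
  wobonmukas → obonmukas   [glide loss]
  obonmukas → obunmukas   [pre-nasal raising]
  obunmukas (rule 3 does not apply)
  obunmukas → ubunmukas   [vowel merger]
  giving Netun ubunmukas.

ubunmukas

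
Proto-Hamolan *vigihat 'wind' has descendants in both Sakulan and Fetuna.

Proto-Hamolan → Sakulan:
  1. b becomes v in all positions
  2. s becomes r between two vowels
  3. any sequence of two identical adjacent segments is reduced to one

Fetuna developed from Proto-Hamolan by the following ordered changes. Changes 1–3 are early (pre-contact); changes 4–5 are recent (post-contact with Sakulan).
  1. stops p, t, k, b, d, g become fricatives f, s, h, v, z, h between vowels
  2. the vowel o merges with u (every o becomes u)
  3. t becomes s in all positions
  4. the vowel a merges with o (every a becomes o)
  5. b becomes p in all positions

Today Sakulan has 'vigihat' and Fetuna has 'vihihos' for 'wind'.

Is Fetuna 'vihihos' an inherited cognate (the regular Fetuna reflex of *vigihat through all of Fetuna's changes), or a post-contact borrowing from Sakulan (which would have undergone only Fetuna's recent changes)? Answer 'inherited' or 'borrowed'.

inherited

If inherited, *vigihat would pass through all of Fetuna's changes:
Fetuna: start from *vigihat.
  rule 1 (intervocalic lenition): vigihat → vihihat
  rule 2: no change — vihihat
  rule 3 (unconditioned shift): vihihat → vihihas
  rule 4 (vowel merger): vihihas → vihihos
  rule 5: no change — vihihos
  ⇒ Fetuna vihihos
If borrowed from Sakulan 'vigihat' after the early changes, it would undergo only the recent ones:
  rule 4 (vowel merger): vigihat → vigihot
  rule 5 (unconditioned shift): no change (vigihot)
  ⇒ as a loan: vigihot
Fetuna 'vihihos' matches the inherited outcome exactly, so it is an inherited cognate, not a loan.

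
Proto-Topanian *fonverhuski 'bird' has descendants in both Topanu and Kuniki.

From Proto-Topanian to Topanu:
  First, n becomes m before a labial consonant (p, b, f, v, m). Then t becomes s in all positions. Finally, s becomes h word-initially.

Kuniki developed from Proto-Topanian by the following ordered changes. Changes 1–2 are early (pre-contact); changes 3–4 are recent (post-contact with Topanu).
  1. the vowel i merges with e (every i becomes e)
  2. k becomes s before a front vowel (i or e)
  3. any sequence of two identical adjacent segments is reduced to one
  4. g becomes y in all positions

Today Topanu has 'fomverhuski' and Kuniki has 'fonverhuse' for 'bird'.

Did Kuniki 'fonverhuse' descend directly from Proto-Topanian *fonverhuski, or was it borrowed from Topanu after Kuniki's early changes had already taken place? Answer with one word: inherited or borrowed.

inherited

If inherited, *fonverhuski would pass through all of Kuniki's changes:
Kuniki: *fonverhuski
  fonverhuski → fonverhuske   [vowel merger]
  fonverhuske → fonverhusse   [palatalisation]
  fonverhusse → fonverhuse   [degemination]
  fonverhuse (rule 4 does not apply)
  giving Kuniki fonverhuse.
If borrowed from Topanu 'fomverhuski' after the early changes, it would undergo only the recent ones:
  rule 3 (degemination): no change (fomverhuski)
  rule 4 (unconditioned shift): no change (fomverhuski)
  ⇒ as a loan: fomverhuski
Kuniki 'fonverhuse' matches the inherited outcome exactly, so it is an inherited cognate, not a loan.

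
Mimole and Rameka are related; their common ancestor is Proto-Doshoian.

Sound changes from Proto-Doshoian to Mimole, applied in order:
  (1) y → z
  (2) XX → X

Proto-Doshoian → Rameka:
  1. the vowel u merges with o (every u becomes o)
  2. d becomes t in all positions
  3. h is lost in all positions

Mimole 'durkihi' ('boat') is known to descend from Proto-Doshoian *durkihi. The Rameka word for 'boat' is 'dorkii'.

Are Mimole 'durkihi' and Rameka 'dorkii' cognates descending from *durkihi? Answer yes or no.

Derive the expected Rameka reflex of *durkihi:
Rameka: *durkihi
  durkihi → dorkihi   [vowel merger]
  dorkihi → torkihi   [unconditioned shift]
  torkihi → torkii   [h-loss]
  giving Rameka torkii.
The regular Rameka reflex would be 'torkii', but the attested form is 'dorkii'. The correspondence is irregular, so they are not cognates (the Rameka form has a different source).

no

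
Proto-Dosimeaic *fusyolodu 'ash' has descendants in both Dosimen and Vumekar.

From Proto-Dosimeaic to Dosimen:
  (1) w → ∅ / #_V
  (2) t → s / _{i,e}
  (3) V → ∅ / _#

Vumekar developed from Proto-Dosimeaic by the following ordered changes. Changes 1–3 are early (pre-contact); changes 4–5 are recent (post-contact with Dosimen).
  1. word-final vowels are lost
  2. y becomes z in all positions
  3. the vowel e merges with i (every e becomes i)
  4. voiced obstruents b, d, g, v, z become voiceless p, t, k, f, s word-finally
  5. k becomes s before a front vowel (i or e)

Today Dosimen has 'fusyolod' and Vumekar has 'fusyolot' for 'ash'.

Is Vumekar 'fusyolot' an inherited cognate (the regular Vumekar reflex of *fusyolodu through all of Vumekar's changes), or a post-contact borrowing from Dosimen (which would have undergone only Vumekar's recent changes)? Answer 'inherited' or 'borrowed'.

borrowed

If inherited, *fusyolodu would pass through all of Vumekar's changes:
Vumekar: *fusyolodu > fusyolod > fuszolod > fuszolot  (by apocope, unconditioned shift, final devoicing)
If borrowed from Dosimen 'fusyolod' after the early changes, it would undergo only the recent ones:
  rule 4 (final devoicing): fusyolod → fusyolot
  rule 5 (palatalisation): no change (fusyolot)
  ⇒ as a loan: fusyolot
Vumekar 'fusyolot' matches the loan outcome 'fusyolot', not the inherited 'fuszolot' — it skipped the early Vumekar changes, so it was borrowed from Dosimen.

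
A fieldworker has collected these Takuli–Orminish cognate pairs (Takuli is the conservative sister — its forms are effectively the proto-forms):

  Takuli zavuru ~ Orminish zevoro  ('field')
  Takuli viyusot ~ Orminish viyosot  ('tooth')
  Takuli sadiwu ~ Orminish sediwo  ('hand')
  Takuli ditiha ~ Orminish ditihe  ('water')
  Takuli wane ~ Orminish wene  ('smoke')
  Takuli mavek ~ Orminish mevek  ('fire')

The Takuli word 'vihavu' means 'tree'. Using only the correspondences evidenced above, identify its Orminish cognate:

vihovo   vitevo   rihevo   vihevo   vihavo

vihevo

zavuru ~ zevoro, mavek ~ mevek — Takuli a corresponds to Orminish e after a consonant, before a labial obstruent.
zavuru ~ zevoro, sadiwu ~ sediwo — Takuli u corresponds to Orminish o word-finally.
Applying these to Takuli 'vihavu':
  vihavu → vihevu   (a→e after a consonant, before a labial obstruent)
  vihevu → vihevo   (u→o word-finally)
So the Orminish cognate is 'vihevo'.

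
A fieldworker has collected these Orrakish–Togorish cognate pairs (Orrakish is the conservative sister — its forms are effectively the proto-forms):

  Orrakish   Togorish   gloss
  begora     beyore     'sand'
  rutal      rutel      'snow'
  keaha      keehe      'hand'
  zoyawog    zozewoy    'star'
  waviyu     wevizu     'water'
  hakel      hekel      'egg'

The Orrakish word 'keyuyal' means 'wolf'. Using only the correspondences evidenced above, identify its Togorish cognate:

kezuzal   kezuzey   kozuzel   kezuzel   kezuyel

waviyu ~ wevizu — Orrakish y corresponds to Togorish z between vowels (before a back vowel).
zoyawog ~ zozewoy — Orrakish y corresponds to Togorish z between vowels (before a back vowel).
rutal ~ rutel, zoyawog ~ zozewoy — Orrakish a corresponds to Togorish e after a consonant, before a consonant other than r, m, n, p, b, f, v.
Applying these to Orrakish 'keyuyal':
  keyuyal → kezuyal   (y→z between vowels (before a back vowel))
  kezuyal → kezuzal   (y→z between vowels (before a back vowel))
  kezuzal → kezuzel   (a→e after a consonant, before a consonant other than r, m, n, p, b, f, v)
So the Togorish cognate is 'kezuzel'.

kezuzel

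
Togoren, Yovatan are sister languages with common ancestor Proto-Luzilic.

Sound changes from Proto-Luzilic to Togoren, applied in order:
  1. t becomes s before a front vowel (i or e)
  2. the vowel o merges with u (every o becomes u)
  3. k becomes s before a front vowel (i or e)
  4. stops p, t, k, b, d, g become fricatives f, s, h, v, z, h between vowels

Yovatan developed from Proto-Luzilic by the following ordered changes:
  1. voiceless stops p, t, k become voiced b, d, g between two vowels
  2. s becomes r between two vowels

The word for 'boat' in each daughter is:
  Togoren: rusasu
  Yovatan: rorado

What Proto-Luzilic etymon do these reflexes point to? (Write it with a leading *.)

Position 2: Togoren has u, Yovatan has o. Yovatan preserves o here (none of its changes turn any other segment into o), so the proto-segment is *o.
Position 5: Togoren has s, Yovatan has d. Taking the neighbouring segments as reconstructed: Togoren s could go back to *t or *s; Yovatan d could go back to *t or *d — the one source consistent with every daughter is *t.
Position 3: Togoren has s, Yovatan has r. Taking the neighbouring segments as reconstructed: Togoren s could go back to *t or *s; Yovatan r could go back to *s or *r — the one source consistent with every daughter is *s.
This points to *rosato. Verify forward in each daughter:
Togoren: *rosato > rusatu > rusasu  (by vowel merger, intervocalic lenition)
Yovatan: *rosato
  rosato → rosado   [intervocalic voicing]
  rosado → rorado   [rhotacism]
  giving Yovatan rorado.
Only *rosato yields all of Togoren rusasu, Yovatan rorado.

*rosato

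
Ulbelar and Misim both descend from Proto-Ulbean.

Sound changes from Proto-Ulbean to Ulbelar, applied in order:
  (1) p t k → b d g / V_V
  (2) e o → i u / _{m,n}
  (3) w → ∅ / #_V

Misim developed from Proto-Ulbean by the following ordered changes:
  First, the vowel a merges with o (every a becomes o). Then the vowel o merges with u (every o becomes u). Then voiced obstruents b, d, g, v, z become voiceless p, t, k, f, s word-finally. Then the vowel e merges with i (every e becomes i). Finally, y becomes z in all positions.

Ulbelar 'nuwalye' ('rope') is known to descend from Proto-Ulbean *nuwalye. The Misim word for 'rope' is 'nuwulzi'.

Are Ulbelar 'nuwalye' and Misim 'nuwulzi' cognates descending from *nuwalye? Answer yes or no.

Derive the expected Misim reflex of *nuwalye:
Misim: *nuwalye > nuwolye > nuwulye > nuwulyi > nuwulzi  (by vowel merger, vowel merger, vowel merger, unconditioned shift)
Misim 'nuwulzi' matches the regular reflex exactly, so the pair is cognate.

yes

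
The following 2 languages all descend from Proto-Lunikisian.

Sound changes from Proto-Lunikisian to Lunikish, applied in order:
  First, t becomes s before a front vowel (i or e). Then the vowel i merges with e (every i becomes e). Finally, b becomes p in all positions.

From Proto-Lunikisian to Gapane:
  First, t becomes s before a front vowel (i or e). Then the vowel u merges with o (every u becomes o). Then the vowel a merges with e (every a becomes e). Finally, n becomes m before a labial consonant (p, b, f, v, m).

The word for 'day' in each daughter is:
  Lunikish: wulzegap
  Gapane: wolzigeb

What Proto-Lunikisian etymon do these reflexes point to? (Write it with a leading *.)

Position 2: Lunikish has u, Gapane has o. Lunikish preserves u here (none of its changes turn any other segment into u), so the proto-segment is *u.
Position 7: Lunikish has a, Gapane has e. Lunikish preserves a here (none of its changes turn any other segment into a), so the proto-segment is *a.
Position 8: Lunikish has p, Gapane has b. Gapane preserves b here (none of its changes turn any other segment into b), so the proto-segment is *b.
This points to *wulzigab. Verify forward in each daughter:
Lunikish: *wulzigab
  wulzigab (rule 1 does not apply)
  wulzigab → wulzegab   [vowel merger]
  wulzegab → wulzegap   [unconditioned shift]
  giving Lunikish wulzegap.
Gapane: *wulzigab > wolzigab > wolzigeb  (by vowel merger, vowel merger)
*wulzigab is the unique common source.

*wulzigab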